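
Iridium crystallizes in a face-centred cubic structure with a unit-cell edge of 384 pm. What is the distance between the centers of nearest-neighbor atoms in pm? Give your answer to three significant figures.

272 pm

In an FCC structure, atoms touch along the face diagonal, so √2·a = 4r; the nearest-neighbor distance equals 2r = 0.7071·a.
d = 0.7071 × 384 = 272 pm.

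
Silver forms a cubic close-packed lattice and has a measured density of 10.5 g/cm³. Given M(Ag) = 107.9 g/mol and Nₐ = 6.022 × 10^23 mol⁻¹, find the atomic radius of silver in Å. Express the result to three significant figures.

For an FCC cell (Z = 4), a³ = Z·M/(N_A·ρ) = 4 × 107.9 / (6.022 × 10²³ × 10.50) = 6.826 × 10^-23 cm³, so a = 4.087 × 10^-8 cm = 4.087 Å.
Atoms touch along the face diagonal, so √2·a = 4r, so r = 0.3536 × a = 1.44 Å.

1.44 Å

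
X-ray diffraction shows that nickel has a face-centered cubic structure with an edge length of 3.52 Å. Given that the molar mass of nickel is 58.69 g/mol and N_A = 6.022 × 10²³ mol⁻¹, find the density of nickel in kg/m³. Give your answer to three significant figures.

8940 kg/m³

An FCC unit cell contains Z = 4 atoms.
Cell volume: a³ = (3.52 Å)³ = (3.520 × 10^-8 cm)³ = 4.361 × 10^-23 cm³.
ρ = Z·M/(N_A·a³) = 4 × 58.69 / (6.022 × 10²³ × 4.361 × 10^-23) = 8.938 g/cm³ = 8940 kg/m³.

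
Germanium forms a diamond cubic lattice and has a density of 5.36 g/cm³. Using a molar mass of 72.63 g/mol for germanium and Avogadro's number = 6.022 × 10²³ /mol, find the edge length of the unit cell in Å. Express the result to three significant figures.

5.65 Å

With Z = 8 atoms per diamond cubic cell, a³ = Z·M/(N_A·ρ) = 8 × 72.63 / (6.022 × 10²³ × 5.360 g/cm³) = 1.800 × 10^-22 cm³.
a = (1.800 × 10^-22)^(1/3) = 5.646 × 10^-8 cm = 5.65 Å.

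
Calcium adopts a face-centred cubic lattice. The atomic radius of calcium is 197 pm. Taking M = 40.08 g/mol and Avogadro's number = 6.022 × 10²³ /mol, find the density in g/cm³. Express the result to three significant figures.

In an FCC lattice, atoms touch along the face diagonal, so √2·a = 4r, giving a = 557.2 pm = 5.572 × 10^-8 cm.
With Z = 4, ρ = Z·M/(N_A·a³) = 4 × 40.08 / (6.022 × 10²³ × 1.730 × 10^-22) = 1.539 g/cm³.

1.54 g/cm³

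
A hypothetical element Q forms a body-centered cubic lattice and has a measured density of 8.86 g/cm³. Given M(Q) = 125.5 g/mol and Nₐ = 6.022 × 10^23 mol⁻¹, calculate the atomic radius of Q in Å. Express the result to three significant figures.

For a BCC cell (Z = 2), a³ = Z·M/(N_A·ρ) = 2 × 125.5 / (6.022 × 10²³ × 8.860) = 4.704 × 10^-23 cm³, so a = 3.610 × 10^-8 cm = 3.610 Å.
Atoms touch along the body diagonal, so √3·a = 4r, so r = 0.4330 × a = 1.56 Å.

1.56 Å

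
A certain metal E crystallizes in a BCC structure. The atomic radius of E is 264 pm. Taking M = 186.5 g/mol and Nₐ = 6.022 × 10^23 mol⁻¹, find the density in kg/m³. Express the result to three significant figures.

2730 kg/m³

In a BCC lattice, atoms touch along the body diagonal, so √3·a = 4r, giving a = 609.7 pm = 6.097 × 10^-8 cm.
With Z = 2, ρ = Z·M/(N_A·a³) = 2 × 186.5 / (6.022 × 10²³ × 2.266 × 10^-22) = 2.733 g/cm³ = 2730 kg/m³.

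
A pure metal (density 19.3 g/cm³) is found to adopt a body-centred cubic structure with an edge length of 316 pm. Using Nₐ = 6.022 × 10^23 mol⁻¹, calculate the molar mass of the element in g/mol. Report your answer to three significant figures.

183 g/mol

A BCC cell has Z = 2 atoms; a = 3.160 × 10^-8 cm.
M = ρ·N_A·a³/Z = 19.3 × 6.022 × 10²³ × 3.155 × 10^-23 / 2 = 183 g/mol.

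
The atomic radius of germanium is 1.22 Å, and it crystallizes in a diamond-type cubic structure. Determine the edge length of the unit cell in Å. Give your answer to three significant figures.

In a diamond cubic lattice, nearest neighbors lie along the body diagonal with √3·a = 8r.
a = 8r/√3 = 8 × 1.22 / 1.7321 = 5.63 Å.

5.63 Å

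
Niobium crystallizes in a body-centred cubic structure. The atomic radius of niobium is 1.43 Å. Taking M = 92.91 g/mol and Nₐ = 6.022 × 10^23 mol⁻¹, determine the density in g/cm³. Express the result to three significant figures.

8.57 g/cm³

In a BCC lattice, atoms touch along the body diagonal, so √3·a = 4r, giving a = 3.302 Å = 3.302 × 10^-8 cm.
With Z = 2, ρ = Z·M/(N_A·a³) = 2 × 92.91 / (6.022 × 10²³ × 3.602 × 10^-23) = 8.567 g/cm³.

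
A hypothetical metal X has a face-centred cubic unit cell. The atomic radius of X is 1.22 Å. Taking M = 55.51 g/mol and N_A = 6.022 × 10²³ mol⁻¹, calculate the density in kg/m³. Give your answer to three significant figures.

8970 kg/m³

In an FCC lattice, atoms touch along the face diagonal, so √2·a = 4r, giving a = 3.451 Å = 3.451 × 10^-8 cm.
With Z = 4, ρ = Z·M/(N_A·a³) = 4 × 55.51 / (6.022 × 10²³ × 4.109 × 10^-23) = 8.974 g/cm³ = 8970 kg/m³.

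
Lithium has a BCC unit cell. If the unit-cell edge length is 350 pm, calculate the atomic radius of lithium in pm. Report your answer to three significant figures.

In a BCC lattice, atoms touch along the body diagonal, so √3·a = 4r.
r = √3·a/4 = 1.7321 × 350 / 4 = 152 pm.

152 pm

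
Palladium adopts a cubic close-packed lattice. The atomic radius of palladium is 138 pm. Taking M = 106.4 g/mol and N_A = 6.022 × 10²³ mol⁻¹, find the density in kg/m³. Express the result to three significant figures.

In an FCC lattice, atoms touch along the face diagonal, so √2·a = 4r, giving a = 390.3 pm = 3.903 × 10^-8 cm.
With Z = 4, ρ = Z·M/(N_A·a³) = 4 × 106.4 / (6.022 × 10²³ × 5.947 × 10^-23) = 11.88 g/cm³ = 11900 kg/m³.

11900 kg/m³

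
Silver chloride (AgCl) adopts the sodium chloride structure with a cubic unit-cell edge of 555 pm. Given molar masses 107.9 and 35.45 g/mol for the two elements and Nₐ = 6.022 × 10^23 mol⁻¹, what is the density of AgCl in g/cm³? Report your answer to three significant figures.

5.57 g/cm³

The sodium chloride structure contains Z = 4 formula units per cell; M(AgCl) = 107.9 + 35.45 = 143.35 g/mol.
a³ = (5.550 × 10^-8 cm)³ = 1.710 × 10^-22 cm³.
ρ = 4 × 143.35 / (6.022 × 10²³ × 1.710 × 10^-22) = 5.570 g/cm³.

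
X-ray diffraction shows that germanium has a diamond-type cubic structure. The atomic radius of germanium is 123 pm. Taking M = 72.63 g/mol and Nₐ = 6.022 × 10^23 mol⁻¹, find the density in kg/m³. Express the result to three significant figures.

5260 kg/m³

In a diamond cubic lattice, nearest neighbors lie along the body diagonal with √3·a = 8r, giving a = 568.1 pm = 5.681 × 10^-8 cm.
With Z = 8, ρ = Z·M/(N_A·a³) = 8 × 72.63 / (6.022 × 10²³ × 1.834 × 10^-22) = 5.262 g/cm³ = 5260 kg/m³.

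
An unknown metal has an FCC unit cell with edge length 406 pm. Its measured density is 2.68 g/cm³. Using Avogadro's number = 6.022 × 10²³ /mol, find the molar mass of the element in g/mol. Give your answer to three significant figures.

27.0 g/mol

An FCC cell has Z = 4 atoms; a = 4.060 × 10^-8 cm.
M = ρ·N_A·a³/Z = 2.68 × 6.022 × 10²³ × 6.692 × 10^-23 / 4 = 27.0 g/mol.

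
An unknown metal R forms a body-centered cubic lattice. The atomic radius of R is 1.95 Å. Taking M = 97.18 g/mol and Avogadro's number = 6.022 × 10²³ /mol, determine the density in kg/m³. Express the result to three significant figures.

In a BCC lattice, atoms touch along the body diagonal, so √3·a = 4r, giving a = 4.503 Å = 4.503 × 10^-8 cm.
With Z = 2, ρ = Z·M/(N_A·a³) = 2 × 97.18 / (6.022 × 10²³ × 9.133 × 10^-23) = 3.534 g/cm³ = 3530 kg/m³.

3530 kg/m³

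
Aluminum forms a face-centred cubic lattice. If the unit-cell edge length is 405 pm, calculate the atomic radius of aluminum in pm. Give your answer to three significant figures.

143 pm

In an FCC lattice, atoms touch along the face diagonal, so √2·a = 4r.
r = √2·a/4 = 1.4142 × 405 / 4 = 143 pm.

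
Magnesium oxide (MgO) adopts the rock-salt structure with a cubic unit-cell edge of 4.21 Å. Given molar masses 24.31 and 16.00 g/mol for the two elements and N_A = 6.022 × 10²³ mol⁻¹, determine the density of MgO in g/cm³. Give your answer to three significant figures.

3.59 g/cm³

The rock-salt structure contains Z = 4 formula units per cell; M(MgO) = 24.31 + 16.00 = 40.31 g/mol.
a³ = (4.210 × 10^-8 cm)³ = 7.462 × 10^-23 cm³.
ρ = 4 × 40.31 / (6.022 × 10²³ × 7.462 × 10^-23) = 3.588 g/cm³.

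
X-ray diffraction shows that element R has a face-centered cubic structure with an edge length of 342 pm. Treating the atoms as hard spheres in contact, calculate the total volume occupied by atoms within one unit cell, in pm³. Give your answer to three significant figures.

In an FCC lattice atoms touch along the face diagonal, so √2·a = 4r, so r = 0.3536a = 120.9 pm.
V_atoms = Z × (4/3)πr³ = 4 × (4/3)π × (120.9)³ = 2.96 × 10^7 pm³.

2.96 × 10^7 pm³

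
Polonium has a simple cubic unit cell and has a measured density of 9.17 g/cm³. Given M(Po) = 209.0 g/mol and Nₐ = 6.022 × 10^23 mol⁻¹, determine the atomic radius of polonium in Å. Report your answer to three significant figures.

1.68 Å

For a simple cubic cell (Z = 1), a³ = Z·M/(N_A·ρ) = 1 × 209.0 / (6.022 × 10²³ × 9.170) = 3.785 × 10^-23 cm³, so a = 3.357 × 10^-8 cm = 3.357 Å.
Atoms touch along the cell edge, so a = 2r, so r = 0.5000 × a = 1.68 Å.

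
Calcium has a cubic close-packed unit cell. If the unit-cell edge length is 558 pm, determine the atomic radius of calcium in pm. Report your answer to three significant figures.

In an FCC lattice, atoms touch along the face diagonal, so √2·a = 4r.
r = √2·a/4 = 1.4142 × 558 / 4 = 197 pm.

197 pm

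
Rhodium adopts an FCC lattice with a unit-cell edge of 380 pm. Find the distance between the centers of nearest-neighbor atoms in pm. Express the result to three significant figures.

269 pm

In an FCC structure, atoms touch along the face diagonal, so √2·a = 4r; the nearest-neighbor distance equals 2r = 0.7071·a.
d = 0.7071 × 380 = 269 pm.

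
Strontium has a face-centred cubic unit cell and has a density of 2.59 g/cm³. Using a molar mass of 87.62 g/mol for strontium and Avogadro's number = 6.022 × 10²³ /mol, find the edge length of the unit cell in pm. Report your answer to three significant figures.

608 pm

With Z = 4 atoms per FCC cell, a³ = Z·M/(N_A·ρ) = 4 × 87.62 / (6.022 × 10²³ × 2.590 g/cm³) = 2.247 × 10^-22 cm³.
a = (2.247 × 10^-22)^(1/3) = 6.080 × 10^-8 cm = 608 pm.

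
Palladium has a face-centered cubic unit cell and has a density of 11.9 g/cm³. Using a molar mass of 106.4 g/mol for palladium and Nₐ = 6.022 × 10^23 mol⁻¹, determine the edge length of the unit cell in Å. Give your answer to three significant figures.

3.90 Å

With Z = 4 atoms per FCC cell, a³ = Z·M/(N_A·ρ) = 4 × 106.4 / (6.022 × 10²³ × 11.90 g/cm³) = 5.939 × 10^-23 cm³.
a = (5.939 × 10^-23)^(1/3) = 3.902 × 10^-8 cm = 3.90 Å.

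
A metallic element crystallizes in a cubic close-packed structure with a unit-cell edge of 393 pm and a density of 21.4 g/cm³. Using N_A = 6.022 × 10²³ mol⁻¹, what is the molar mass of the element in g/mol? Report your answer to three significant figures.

An FCC cell has Z = 4 atoms; a = 3.930 × 10^-8 cm.
M = ρ·N_A·a³/Z = 21.4 × 6.022 × 10²³ × 6.070 × 10^-23 / 4 = 196 g/mol.

196 g/mol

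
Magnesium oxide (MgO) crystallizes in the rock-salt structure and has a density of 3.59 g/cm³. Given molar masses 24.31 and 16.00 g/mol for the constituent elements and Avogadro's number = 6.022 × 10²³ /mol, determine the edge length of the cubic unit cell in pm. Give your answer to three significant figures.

M(MgO) = 40.31 g/mol; Z = 4 formula units per cell.
a³ = Z·M/(N_A·ρ) = 4 × 40.31 / (6.022 × 10²³ × 3.59) = 7.458 × 10^-23 cm³, so a = 4.209 × 10^-8 cm = 421 pm.

421 pm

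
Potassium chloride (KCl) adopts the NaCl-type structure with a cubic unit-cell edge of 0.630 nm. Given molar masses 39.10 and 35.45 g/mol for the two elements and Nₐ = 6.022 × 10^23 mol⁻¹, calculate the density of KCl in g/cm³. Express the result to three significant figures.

The NaCl-type structure contains Z = 4 formula units per cell; M(KCl) = 39.10 + 35.45 = 74.55 g/mol.
a³ = (6.300 × 10^-8 cm)³ = 2.500 × 10^-22 cm³.
ρ = 4 × 74.55 / (6.022 × 10²³ × 2.500 × 10^-22) = 1.980 g/cm³.

1.98 g/cm³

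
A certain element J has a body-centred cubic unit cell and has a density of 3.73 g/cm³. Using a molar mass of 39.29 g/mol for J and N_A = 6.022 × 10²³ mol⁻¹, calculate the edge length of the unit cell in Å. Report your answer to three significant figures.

With Z = 2 atoms per BCC cell, a³ = Z·M/(N_A·ρ) = 2 × 39.29 / (6.022 × 10²³ × 3.730 g/cm³) = 3.498 × 10^-23 cm³.
a = (3.498 × 10^-23)^(1/3) = 3.271 × 10^-8 cm = 3.27 Å.

3.27 Å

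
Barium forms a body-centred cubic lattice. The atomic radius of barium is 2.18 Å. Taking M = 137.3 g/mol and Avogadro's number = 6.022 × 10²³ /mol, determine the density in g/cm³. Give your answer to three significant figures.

In a BCC lattice, atoms touch along the body diagonal, so √3·a = 4r, giving a = 5.034 Å = 5.034 × 10^-8 cm.
With Z = 2, ρ = Z·M/(N_A·a³) = 2 × 137.3 / (6.022 × 10²³ × 1.276 × 10^-22) = 3.573 g/cm³.

3.57 g/cm³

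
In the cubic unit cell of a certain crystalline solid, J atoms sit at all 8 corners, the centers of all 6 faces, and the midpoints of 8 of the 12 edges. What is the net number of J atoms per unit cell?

Corner atoms are shared by 8 cells (1/8 each), face atoms by 2 (1/2 each), edge atoms by 4 (1/4 each).
Net atoms = 8 × 1/8 + 6 × 1/2 + 8 × 1/4 = 1 + 3 + 2 = 6.

6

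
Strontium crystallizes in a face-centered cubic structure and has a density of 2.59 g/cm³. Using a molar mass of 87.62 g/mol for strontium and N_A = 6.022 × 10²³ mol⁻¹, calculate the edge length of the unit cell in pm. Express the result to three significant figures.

608 pm

With Z = 4 atoms per FCC cell, a³ = Z·M/(N_A·ρ) = 4 × 87.62 / (6.022 × 10²³ × 2.590 g/cm³) = 2.247 × 10^-22 cm³.
a = (2.247 × 10^-22)^(1/3) = 6.080 × 10^-8 cm = 608 pm.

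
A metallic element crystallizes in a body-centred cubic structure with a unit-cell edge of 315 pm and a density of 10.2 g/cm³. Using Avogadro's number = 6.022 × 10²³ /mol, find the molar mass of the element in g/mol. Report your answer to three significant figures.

96.0 g/mol

A BCC cell has Z = 2 atoms; a = 3.150 × 10^-8 cm.
M = ρ·N_A·a³/Z = 10.2 × 6.022 × 10²³ × 3.126 × 10^-23 / 2 = 96.0 g/mol.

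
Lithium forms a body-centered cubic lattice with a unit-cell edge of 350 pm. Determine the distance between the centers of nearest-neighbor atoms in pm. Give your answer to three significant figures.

In a BCC structure, atoms touch along the body diagonal, so √3·a = 4r; the nearest-neighbor distance equals 2r = 0.8660·a.
d = 0.8660 × 350 = 303 pm.

303 pm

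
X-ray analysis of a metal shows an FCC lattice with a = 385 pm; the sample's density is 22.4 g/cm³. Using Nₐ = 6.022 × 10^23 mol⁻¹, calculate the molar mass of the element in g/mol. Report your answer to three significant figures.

An FCC cell has Z = 4 atoms; a = 3.850 × 10^-8 cm.
M = ρ·N_A·a³/Z = 22.4 × 6.022 × 10²³ × 5.707 × 10^-23 / 4 = 192 g/mol.

192 g/mol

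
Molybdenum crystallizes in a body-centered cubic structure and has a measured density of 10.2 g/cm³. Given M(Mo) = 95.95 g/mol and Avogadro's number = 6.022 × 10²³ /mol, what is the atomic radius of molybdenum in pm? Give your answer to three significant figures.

For a BCC cell (Z = 2), a³ = Z·M/(N_A·ρ) = 2 × 95.95 / (6.022 × 10²³ × 10.20) = 3.124 × 10^-23 cm³, so a = 3.150 × 10^-8 cm = 315.0 pm.
Atoms touch along the body diagonal, so √3·a = 4r, so r = 0.4330 × a = 136 pm.

136 pm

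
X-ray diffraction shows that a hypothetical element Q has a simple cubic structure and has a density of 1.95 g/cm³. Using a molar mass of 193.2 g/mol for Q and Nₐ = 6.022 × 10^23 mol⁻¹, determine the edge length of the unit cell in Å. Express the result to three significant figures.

5.48 Å

With Z = 1 atom per simple cubic cell, a³ = Z·M/(N_A·ρ) = 1 × 193.2 / (6.022 × 10²³ × 1.950 g/cm³) = 1.645 × 10^-22 cm³.
a = (1.645 × 10^-22)^(1/3) = 5.480 × 10^-8 cm = 5.48 Å.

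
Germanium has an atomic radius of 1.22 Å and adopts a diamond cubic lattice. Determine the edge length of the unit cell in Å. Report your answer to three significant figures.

In a diamond cubic lattice, nearest neighbors lie along the body diagonal with √3·a = 8r.
a = 8r/√3 = 8 × 1.22 / 1.7321 = 5.63 Å.

5.63 Å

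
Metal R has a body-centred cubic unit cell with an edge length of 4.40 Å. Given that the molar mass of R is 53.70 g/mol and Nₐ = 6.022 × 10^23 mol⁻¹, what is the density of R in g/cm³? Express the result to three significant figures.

A BCC unit cell contains Z = 2 atoms.
Cell volume: a³ = (4.40 Å)³ = (4.400 × 10^-8 cm)³ = 8.518 × 10^-23 cm³.
ρ = Z·M/(N_A·a³) = 2 × 53.70 / (6.022 × 10²³ × 8.518 × 10^-23) = 2.094 g/cm³.

2.09 g/cm³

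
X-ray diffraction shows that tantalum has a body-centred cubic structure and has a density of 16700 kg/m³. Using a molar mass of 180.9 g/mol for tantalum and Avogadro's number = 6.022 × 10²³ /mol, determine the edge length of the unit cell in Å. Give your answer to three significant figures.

3.30 Å

With Z = 2 atoms per BCC cell, a³ = Z·M/(N_A·ρ) = 2 × 180.9 / (6.022 × 10²³ × 16.70 g/cm³) = 3.598 × 10^-23 cm³.
a = (3.598 × 10^-23)^(1/3) = 3.301 × 10^-8 cm = 3.30 Å.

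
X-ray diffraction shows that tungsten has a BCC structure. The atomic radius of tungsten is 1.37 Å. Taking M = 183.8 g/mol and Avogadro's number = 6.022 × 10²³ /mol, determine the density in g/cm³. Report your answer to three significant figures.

19.3 g/cm³

In a BCC lattice, atoms touch along the body diagonal, so √3·a = 4r, giving a = 3.164 Å = 3.164 × 10^-8 cm.
With Z = 2, ρ = Z·M/(N_A·a³) = 2 × 183.8 / (6.022 × 10²³ × 3.167 × 10^-23) = 19.27 g/cm³.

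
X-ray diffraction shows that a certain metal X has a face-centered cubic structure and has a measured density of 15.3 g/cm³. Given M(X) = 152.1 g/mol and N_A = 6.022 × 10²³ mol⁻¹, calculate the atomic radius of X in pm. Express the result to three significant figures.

For an FCC cell (Z = 4), a³ = Z·M/(N_A·ρ) = 4 × 152.1 / (6.022 × 10²³ × 15.30) = 6.603 × 10^-23 cm³, so a = 4.042 × 10^-8 cm = 404.2 pm.
Atoms touch along the face diagonal, so √2·a = 4r, so r = 0.3536 × a = 143 pm.

143 pm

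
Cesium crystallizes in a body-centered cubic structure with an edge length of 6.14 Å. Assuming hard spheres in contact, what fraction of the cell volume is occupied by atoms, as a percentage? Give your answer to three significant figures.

In a BCC lattice atoms touch along the body diagonal, so √3·a = 4r, so r = 0.4330a = 2.659 Å.
Packing fraction = Z·(4/3)πr³ / a³ = 2 × (4/3)π × (2.659)³ / (6.14)³ = 0.6802 = 68.0%.

68.0%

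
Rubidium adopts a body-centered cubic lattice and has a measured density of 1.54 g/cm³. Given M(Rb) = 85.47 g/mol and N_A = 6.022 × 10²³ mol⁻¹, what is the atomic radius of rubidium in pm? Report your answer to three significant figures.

For a BCC cell (Z = 2), a³ = Z·M/(N_A·ρ) = 2 × 85.47 / (6.022 × 10²³ × 1.540) = 1.843 × 10^-22 cm³, so a = 5.691 × 10^-8 cm = 569.1 pm.
Atoms touch along the body diagonal, so √3·a = 4r, so r = 0.4330 × a = 246 pm.

246 pm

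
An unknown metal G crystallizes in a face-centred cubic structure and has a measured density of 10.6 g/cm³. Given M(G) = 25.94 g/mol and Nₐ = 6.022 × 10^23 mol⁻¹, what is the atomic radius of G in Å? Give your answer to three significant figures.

For an FCC cell (Z = 4), a³ = Z·M/(N_A·ρ) = 4 × 25.94 / (6.022 × 10²³ × 10.60) = 1.625 × 10^-23 cm³, so a = 2.533 × 10^-8 cm = 2.533 Å.
Atoms touch along the face diagonal, so √2·a = 4r, so r = 0.3536 × a = 0.896 Å.

0.896 Å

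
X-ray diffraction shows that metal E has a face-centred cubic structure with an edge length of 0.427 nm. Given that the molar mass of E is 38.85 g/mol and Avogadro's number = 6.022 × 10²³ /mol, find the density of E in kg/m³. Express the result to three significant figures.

3310 kg/m³

An FCC unit cell contains Z = 4 atoms.
Cell volume: a³ = (0.427 nm)³ = (4.270 × 10^-8 cm)³ = 7.785 × 10^-23 cm³.
ρ = Z·M/(N_A·a³) = 4 × 38.85 / (6.022 × 10²³ × 7.785 × 10^-23) = 3.315 g/cm³ = 3310 kg/m³.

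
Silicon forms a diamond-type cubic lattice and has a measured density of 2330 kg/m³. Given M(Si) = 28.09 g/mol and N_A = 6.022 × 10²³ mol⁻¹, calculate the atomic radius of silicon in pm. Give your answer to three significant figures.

For a diamond cubic cell (Z = 8), a³ = Z·M/(N_A·ρ) = 8 × 28.09 / (6.022 × 10²³ × 2.330) = 1.602 × 10^-22 cm³, so a = 5.431 × 10^-8 cm = 543.1 pm.
Nearest neighbors lie along the body diagonal with √3·a = 8r, so r = 0.2165 × a = 118 pm.

118 pm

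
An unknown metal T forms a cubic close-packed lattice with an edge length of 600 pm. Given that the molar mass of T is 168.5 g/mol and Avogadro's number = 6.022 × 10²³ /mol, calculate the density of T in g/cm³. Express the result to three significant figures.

5.18 g/cm³

An FCC unit cell contains Z = 4 atoms.
Cell volume: a³ = (600 pm)³ = (6.000 × 10^-8 cm)³ = 2.160 × 10^-22 cm³.
ρ = Z·M/(N_A·a³) = 4 × 168.5 / (6.022 × 10²³ × 2.160 × 10^-22) = 5.182 g/cm³.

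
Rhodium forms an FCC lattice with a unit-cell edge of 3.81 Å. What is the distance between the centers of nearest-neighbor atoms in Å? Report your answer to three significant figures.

In an FCC structure, atoms touch along the face diagonal, so √2·a = 4r; the nearest-neighbor distance equals 2r = 0.7071·a.
d = 0.7071 × 3.81 = 2.69 Å.

2.69 Å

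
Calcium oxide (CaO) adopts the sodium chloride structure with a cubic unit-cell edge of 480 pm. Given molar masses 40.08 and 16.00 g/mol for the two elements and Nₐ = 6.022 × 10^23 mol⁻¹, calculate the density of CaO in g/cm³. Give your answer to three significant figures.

3.37 g/cm³

The sodium chloride structure contains Z = 4 formula units per cell; M(CaO) = 40.08 + 16.00 = 56.08 g/mol.
a³ = (4.800 × 10^-8 cm)³ = 1.106 × 10^-22 cm³.
ρ = 4 × 56.08 / (6.022 × 10²³ × 1.106 × 10^-22) = 3.368 g/cm³.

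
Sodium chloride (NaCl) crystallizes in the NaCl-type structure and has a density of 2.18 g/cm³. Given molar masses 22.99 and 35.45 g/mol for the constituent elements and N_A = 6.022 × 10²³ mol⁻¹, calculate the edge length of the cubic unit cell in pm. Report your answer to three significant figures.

563 pm

M(NaCl) = 58.44 g/mol; Z = 4 formula units per cell.
a³ = Z·M/(N_A·ρ) = 4 × 58.44 / (6.022 × 10²³ × 2.18) = 1.781 × 10^-22 cm³, so a = 5.626 × 10^-8 cm = 563 pm.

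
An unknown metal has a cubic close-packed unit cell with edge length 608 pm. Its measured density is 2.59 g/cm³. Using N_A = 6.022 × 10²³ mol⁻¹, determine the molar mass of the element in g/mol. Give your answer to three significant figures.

87.6 g/mol

An FCC cell has Z = 4 atoms; a = 6.080 × 10^-8 cm.
M = ρ·N_A·a³/Z = 2.59 × 6.022 × 10²³ × 2.248 × 10^-22 / 4 = 87.6 g/mol.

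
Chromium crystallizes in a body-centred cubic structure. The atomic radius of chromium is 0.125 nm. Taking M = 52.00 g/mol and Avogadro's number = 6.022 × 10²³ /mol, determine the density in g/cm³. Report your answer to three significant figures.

7.18 g/cm³

In a BCC lattice, atoms touch along the body diagonal, so √3·a = 4r, giving a = 0.2887 nm = 2.887 × 10^-8 cm.
With Z = 2, ρ = Z·M/(N_A·a³) = 2 × 52.00 / (6.022 × 10²³ × 2.406 × 10^-23) = 7.179 g/cm³.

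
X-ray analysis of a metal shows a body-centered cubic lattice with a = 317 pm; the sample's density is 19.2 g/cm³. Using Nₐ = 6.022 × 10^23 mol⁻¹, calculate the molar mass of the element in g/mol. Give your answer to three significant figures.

A BCC cell has Z = 2 atoms; a = 3.170 × 10^-8 cm.
M = ρ·N_A·a³/Z = 19.2 × 6.022 × 10²³ × 3.186 × 10^-23 / 2 = 184 g/mol.

184 g/mol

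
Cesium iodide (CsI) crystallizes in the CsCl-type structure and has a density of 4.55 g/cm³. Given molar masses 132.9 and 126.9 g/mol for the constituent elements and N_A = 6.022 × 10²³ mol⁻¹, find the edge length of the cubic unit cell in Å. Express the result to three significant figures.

M(CsI) = 259.8 g/mol; Z = 1 formula unit per cell.
a³ = Z·M/(N_A·ρ) = 1 × 259.8 / (6.022 × 10²³ × 4.55) = 9.482 × 10^-23 cm³, so a = 4.560 × 10^-8 cm = 4.56 Å.

4.56 Å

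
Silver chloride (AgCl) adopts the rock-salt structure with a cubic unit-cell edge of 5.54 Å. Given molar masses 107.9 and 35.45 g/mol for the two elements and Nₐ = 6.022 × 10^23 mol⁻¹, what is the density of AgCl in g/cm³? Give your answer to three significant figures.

5.60 g/cm³

The rock-salt structure contains Z = 4 formula units per cell; M(AgCl) = 107.9 + 35.45 = 143.35 g/mol.
a³ = (5.540 × 10^-8 cm)³ = 1.700 × 10^-22 cm³.
ρ = 4 × 143.35 / (6.022 × 10²³ × 1.700 × 10^-22) = 5.600 g/cm³.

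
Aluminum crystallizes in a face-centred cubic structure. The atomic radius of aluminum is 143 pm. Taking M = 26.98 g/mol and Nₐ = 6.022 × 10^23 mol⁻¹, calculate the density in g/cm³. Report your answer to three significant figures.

2.71 g/cm³

In an FCC lattice, atoms touch along the face diagonal, so √2·a = 4r, giving a = 404.5 pm = 4.045 × 10^-8 cm.
With Z = 4, ρ = Z·M/(N_A·a³) = 4 × 26.98 / (6.022 × 10²³ × 6.617 × 10^-23) = 2.708 g/cm³.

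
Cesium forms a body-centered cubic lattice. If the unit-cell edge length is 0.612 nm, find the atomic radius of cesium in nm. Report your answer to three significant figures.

0.265 nm

In a BCC lattice, atoms touch along the body diagonal, so √3·a = 4r.
r = √3·a/4 = 1.7321 × 0.612 / 4 = 0.265 nm.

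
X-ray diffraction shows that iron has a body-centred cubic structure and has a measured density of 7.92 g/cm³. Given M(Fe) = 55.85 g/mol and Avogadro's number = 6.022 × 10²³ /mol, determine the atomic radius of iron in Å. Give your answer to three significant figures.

For a BCC cell (Z = 2), a³ = Z·M/(N_A·ρ) = 2 × 55.85 / (6.022 × 10²³ × 7.920) = 2.342 × 10^-23 cm³, so a = 2.861 × 10^-8 cm = 2.861 Å.
Atoms touch along the body diagonal, so √3·a = 4r, so r = 0.4330 × a = 1.24 Å.

1.24 Å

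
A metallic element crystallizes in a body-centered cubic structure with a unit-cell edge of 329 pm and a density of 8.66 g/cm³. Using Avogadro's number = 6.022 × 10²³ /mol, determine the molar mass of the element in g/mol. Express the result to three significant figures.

A BCC cell has Z = 2 atoms; a = 3.290 × 10^-8 cm.
M = ρ·N_A·a³/Z = 8.66 × 6.022 × 10²³ × 3.561 × 10^-23 / 2 = 92.9 g/mol.

92.9 g/mol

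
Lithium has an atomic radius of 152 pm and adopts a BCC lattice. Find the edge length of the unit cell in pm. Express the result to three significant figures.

In a BCC lattice, atoms touch along the body diagonal, so √3·a = 4r.
a = 4r/√3 = 4 × 152 / 1.7321 = 351 pm.

351 pm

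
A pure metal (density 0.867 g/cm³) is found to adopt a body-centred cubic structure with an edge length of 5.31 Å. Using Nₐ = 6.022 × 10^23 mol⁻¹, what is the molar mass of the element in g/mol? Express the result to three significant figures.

39.1 g/mol

A BCC cell has Z = 2 atoms; a = 5.310 × 10^-8 cm.
M = ρ·N_A·a³/Z = 0.867 × 6.022 × 10²³ × 1.497 × 10^-22 / 2 = 39.1 g/mol.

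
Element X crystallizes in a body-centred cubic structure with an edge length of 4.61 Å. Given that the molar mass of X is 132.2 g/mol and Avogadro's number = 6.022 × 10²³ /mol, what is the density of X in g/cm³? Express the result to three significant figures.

A BCC unit cell contains Z = 2 atoms.
Cell volume: a³ = (4.61 Å)³ = (4.610 × 10^-8 cm)³ = 9.797 × 10^-23 cm³.
ρ = Z·M/(N_A·a³) = 2 × 132.2 / (6.022 × 10²³ × 9.797 × 10^-23) = 4.481 g/cm³.

4.48 g/cm³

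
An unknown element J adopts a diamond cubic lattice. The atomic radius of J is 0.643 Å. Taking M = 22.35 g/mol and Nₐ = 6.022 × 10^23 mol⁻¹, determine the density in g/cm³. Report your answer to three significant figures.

11.3 g/cm³

In a diamond cubic lattice, nearest neighbors lie along the body diagonal with √3·a = 8r, giving a = 2.970 Å = 2.970 × 10^-8 cm.
With Z = 8, ρ = Z·M/(N_A·a³) = 8 × 22.35 / (6.022 × 10²³ × 2.620 × 10^-23) = 11.33 g/cm³.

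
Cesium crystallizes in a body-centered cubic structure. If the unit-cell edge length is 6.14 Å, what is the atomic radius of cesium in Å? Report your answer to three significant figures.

In a BCC lattice, atoms touch along the body diagonal, so √3·a = 4r.
r = √3·a/4 = 1.7321 × 6.14 / 4 = 2.66 Å.

2.66 Å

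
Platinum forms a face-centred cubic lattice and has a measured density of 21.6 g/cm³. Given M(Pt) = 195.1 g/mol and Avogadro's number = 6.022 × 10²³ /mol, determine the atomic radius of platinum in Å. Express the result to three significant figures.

1.38 Å

For an FCC cell (Z = 4), a³ = Z·M/(N_A·ρ) = 4 × 195.1 / (6.022 × 10²³ × 21.60) = 6.000 × 10^-23 cm³, so a = 3.915 × 10^-8 cm = 3.915 Å.
Atoms touch along the face diagonal, so √2·a = 4r, so r = 0.3536 × a = 1.38 Å.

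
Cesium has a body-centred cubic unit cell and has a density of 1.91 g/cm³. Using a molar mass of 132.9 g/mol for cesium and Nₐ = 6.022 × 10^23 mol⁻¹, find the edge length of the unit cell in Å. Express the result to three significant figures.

With Z = 2 atoms per BCC cell, a³ = Z·M/(N_A·ρ) = 2 × 132.9 / (6.022 × 10²³ × 1.910 g/cm³) = 2.311 × 10^-22 cm³.
a = (2.311 × 10^-22)^(1/3) = 6.137 × 10^-8 cm = 6.14 Å.

6.14 Å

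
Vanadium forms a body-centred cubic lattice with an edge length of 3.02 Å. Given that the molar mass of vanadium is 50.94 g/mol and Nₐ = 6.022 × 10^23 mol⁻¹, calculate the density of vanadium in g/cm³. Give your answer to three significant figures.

A BCC unit cell contains Z = 2 atoms.
Cell volume: a³ = (3.02 Å)³ = (3.020 × 10^-8 cm)³ = 2.754 × 10^-23 cm³.
ρ = Z·M/(N_A·a³) = 2 × 50.94 / (6.022 × 10²³ × 2.754 × 10^-23) = 6.142 g/cm³.

6.14 g/cm³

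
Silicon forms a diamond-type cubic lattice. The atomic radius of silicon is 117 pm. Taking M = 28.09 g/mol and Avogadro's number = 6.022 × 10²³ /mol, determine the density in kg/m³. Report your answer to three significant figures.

In a diamond cubic lattice, nearest neighbors lie along the body diagonal with √3·a = 8r, giving a = 540.4 pm = 5.404 × 10^-8 cm.
With Z = 8, ρ = Z·M/(N_A·a³) = 8 × 28.09 / (6.022 × 10²³ × 1.578 × 10^-22) = 2.365 g/cm³ = 2360 kg/m³.

2360 kg/m³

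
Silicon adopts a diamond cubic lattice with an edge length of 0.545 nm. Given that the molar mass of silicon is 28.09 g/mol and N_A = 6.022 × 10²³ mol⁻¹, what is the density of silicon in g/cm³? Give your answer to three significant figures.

A diamond cubic unit cell contains Z = 8 atoms.
Cell volume: a³ = (0.545 nm)³ = (5.450 × 10^-8 cm)³ = 1.619 × 10^-22 cm³.
ρ = Z·M/(N_A·a³) = 8 × 28.09 / (6.022 × 10²³ × 1.619 × 10^-22) = 2.305 g/cm³.

2.31 g/cm³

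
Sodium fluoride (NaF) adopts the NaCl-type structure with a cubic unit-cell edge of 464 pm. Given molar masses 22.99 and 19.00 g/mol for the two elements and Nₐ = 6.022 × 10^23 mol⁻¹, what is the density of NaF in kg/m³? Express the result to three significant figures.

The NaCl-type structure contains Z = 4 formula units per cell; M(NaF) = 22.99 + 19.00 = 41.99 g/mol.
a³ = (4.640 × 10^-8 cm)³ = 9.990 × 10^-23 cm³.
ρ = 4 × 41.99 / (6.022 × 10²³ × 9.990 × 10^-23) = 2.792 g/cm³ = 2790 kg/m³.

2790 kg/m³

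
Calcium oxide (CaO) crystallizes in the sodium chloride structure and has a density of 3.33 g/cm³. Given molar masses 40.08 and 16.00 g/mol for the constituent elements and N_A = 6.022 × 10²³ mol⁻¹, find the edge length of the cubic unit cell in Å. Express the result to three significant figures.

M(CaO) = 56.08 g/mol; Z = 4 formula units per cell.
a³ = Z·M/(N_A·ρ) = 4 × 56.08 / (6.022 × 10²³ × 3.33) = 1.119 × 10^-22 cm³, so a = 4.818 × 10^-8 cm = 4.82 Å.

4.82 Å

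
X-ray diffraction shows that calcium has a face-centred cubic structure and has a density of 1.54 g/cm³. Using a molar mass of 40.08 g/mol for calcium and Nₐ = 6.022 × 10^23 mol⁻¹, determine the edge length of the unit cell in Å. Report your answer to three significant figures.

With Z = 4 atoms per FCC cell, a³ = Z·M/(N_A·ρ) = 4 × 40.08 / (6.022 × 10²³ × 1.540 g/cm³) = 1.729 × 10^-22 cm³.
a = (1.729 × 10^-22)^(1/3) = 5.571 × 10^-8 cm = 5.57 Å.

5.57 Å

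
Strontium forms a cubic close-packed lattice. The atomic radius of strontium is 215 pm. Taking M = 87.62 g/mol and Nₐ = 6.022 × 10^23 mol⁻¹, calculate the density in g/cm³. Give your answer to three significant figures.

2.59 g/cm³

In an FCC lattice, atoms touch along the face diagonal, so √2·a = 4r, giving a = 608.1 pm = 6.081 × 10^-8 cm.
With Z = 4, ρ = Z·M/(N_A·a³) = 4 × 87.62 / (6.022 × 10²³ × 2.249 × 10^-22) = 2.588 g/cm³.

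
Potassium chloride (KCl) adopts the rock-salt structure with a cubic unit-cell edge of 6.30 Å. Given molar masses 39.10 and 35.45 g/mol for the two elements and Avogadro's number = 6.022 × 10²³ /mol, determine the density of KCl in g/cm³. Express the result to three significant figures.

1.98 g/cm³

The rock-salt structure contains Z = 4 formula units per cell; M(KCl) = 39.10 + 35.45 = 74.55 g/mol.
a³ = (6.300 × 10^-8 cm)³ = 2.500 × 10^-22 cm³.
ρ = 4 × 74.55 / (6.022 × 10²³ × 2.500 × 10^-22) = 1.980 g/cm³.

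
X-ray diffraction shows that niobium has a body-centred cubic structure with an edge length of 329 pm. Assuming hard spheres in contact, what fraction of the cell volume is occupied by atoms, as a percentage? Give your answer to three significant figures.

In a BCC lattice atoms touch along the body diagonal, so √3·a = 4r, so r = 0.4330a = 142.5 pm.
Packing fraction = Z·(4/3)πr³ / a³ = 2 × (4/3)π × (142.5)³ / (329)³ = 0.6802 = 68.0%.

68.0%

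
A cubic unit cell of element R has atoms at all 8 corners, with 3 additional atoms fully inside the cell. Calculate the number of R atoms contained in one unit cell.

4

Corner atoms are shared by 8 cells (1/8 each), interior atoms are unshared.
Net atoms = 8 × 1/8 + 3 = 1 + 3 = 4.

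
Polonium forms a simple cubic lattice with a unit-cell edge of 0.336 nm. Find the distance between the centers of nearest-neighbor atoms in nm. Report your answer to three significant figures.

In a simple cubic structure, atoms touch along the cell edge, so a = 2r; the nearest-neighbor distance equals 2r = 1.000·a.
d = 1.000 × 0.336 = 0.336 nm.

0.336 nm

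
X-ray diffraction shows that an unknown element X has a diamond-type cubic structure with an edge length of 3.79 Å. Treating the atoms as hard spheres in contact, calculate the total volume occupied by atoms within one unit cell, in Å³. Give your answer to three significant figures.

In a diamond cubic lattice nearest neighbors lie along the body diagonal with √3·a = 8r, so r = 0.2165a = 0.8206 Å.
V_atoms = Z × (4/3)πr³ = 8 × (4/3)π × (0.8206)³ = 18.5 Å³.

18.5 Å³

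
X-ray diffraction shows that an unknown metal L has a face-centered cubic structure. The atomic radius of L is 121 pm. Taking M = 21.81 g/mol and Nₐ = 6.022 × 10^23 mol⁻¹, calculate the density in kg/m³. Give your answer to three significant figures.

3610 kg/m³

In an FCC lattice, atoms touch along the face diagonal, so √2·a = 4r, giving a = 342.2 pm = 3.422 × 10^-8 cm.
With Z = 4, ρ = Z·M/(N_A·a³) = 4 × 21.81 / (6.022 × 10²³ × 4.009 × 10^-23) = 3.614 g/cm³ = 3610 kg/m³.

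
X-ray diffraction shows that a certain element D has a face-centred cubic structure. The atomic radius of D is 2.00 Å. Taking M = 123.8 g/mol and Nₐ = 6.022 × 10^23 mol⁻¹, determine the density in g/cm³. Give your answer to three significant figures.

4.54 g/cm³

In an FCC lattice, atoms touch along the face diagonal, so √2·a = 4r, giving a = 5.657 Å = 5.657 × 10^-8 cm.
With Z = 4, ρ = Z·M/(N_A·a³) = 4 × 123.8 / (6.022 × 10²³ × 1.810 × 10^-22) = 4.543 g/cm³.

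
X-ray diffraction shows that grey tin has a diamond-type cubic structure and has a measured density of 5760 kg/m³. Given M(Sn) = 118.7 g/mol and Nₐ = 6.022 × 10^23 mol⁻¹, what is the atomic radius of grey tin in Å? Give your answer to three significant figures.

1.41 Å

For a diamond cubic cell (Z = 8), a³ = Z·M/(N_A·ρ) = 8 × 118.7 / (6.022 × 10²³ × 5.760) = 2.738 × 10^-22 cm³, so a = 6.493 × 10^-8 cm = 6.493 Å.
Nearest neighbors lie along the body diagonal with √3·a = 8r, so r = 0.2165 × a = 1.41 Å.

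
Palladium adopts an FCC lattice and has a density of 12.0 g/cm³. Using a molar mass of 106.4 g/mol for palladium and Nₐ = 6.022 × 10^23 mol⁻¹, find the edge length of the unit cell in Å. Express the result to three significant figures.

With Z = 4 atoms per FCC cell, a³ = Z·M/(N_A·ρ) = 4 × 106.4 / (6.022 × 10²³ × 12.00 g/cm³) = 5.890 × 10^-23 cm³.
a = (5.890 × 10^-23)^(1/3) = 3.891 × 10^-8 cm = 3.89 Å.

3.89 Å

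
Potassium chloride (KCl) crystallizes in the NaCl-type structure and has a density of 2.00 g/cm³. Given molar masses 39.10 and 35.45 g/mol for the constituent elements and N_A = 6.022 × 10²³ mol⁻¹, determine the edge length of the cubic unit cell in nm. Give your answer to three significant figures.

M(KCl) = 74.55 g/mol; Z = 4 formula units per cell.
a³ = Z·M/(N_A·ρ) = 4 × 74.55 / (6.022 × 10²³ × 2.00) = 2.476 × 10^-22 cm³, so a = 6.279 × 10^-8 cm = 0.628 nm.

0.628 nm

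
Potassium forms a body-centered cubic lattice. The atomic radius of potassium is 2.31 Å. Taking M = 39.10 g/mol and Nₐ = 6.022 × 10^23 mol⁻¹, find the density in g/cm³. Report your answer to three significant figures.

In a BCC lattice, atoms touch along the body diagonal, so √3·a = 4r, giving a = 5.335 Å = 5.335 × 10^-8 cm.
With Z = 2, ρ = Z·M/(N_A·a³) = 2 × 39.10 / (6.022 × 10²³ × 1.518 × 10^-22) = 0.8553 g/cm³.

0.855 g/cm³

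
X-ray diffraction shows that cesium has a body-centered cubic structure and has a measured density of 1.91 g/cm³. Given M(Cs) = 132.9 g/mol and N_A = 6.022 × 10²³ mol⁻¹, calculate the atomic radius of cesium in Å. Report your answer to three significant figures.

For a BCC cell (Z = 2), a³ = Z·M/(N_A·ρ) = 2 × 132.9 / (6.022 × 10²³ × 1.910) = 2.311 × 10^-22 cm³, so a = 6.137 × 10^-8 cm = 6.137 Å.
Atoms touch along the body diagonal, so √3·a = 4r, so r = 0.4330 × a = 2.66 Å.

2.66 Å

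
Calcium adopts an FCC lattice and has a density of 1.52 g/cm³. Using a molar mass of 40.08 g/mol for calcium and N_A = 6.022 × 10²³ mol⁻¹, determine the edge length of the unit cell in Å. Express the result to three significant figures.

With Z = 4 atoms per FCC cell, a³ = Z·M/(N_A·ρ) = 4 × 40.08 / (6.022 × 10²³ × 1.520 g/cm³) = 1.751 × 10^-22 cm³.
a = (1.751 × 10^-22)^(1/3) = 5.595 × 10^-8 cm = 5.60 Å.

5.60 Å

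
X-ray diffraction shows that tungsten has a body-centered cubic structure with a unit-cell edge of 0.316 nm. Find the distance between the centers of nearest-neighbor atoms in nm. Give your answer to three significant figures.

0.274 nm

In a BCC structure, atoms touch along the body diagonal, so √3·a = 4r; the nearest-neighbor distance equals 2r = 0.8660·a.
d = 0.8660 × 0.316 = 0.274 nm.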